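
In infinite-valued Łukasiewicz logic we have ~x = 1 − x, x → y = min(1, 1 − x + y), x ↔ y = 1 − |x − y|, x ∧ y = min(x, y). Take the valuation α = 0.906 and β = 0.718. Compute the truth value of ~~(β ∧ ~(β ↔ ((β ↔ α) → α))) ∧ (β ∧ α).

β ↔ α = 1 − |0.718 − 0.906| = 1 − 0.188 = 0.812
(β ↔ α) → α = min(1, 1 − 0.812 + 0.906) = min(1, 1.094) = 1.000
β ↔ ((β ↔ α) → α) = 1 − |0.718 − 1.000| = 1 − 0.282 = 0.718
~(β ↔ ((β ↔ α) → α)) = 1 − 0.718 = 0.282
β ∧ ~(β ↔ ((β ↔ α) → α)) = min(0.718, 0.282) = 0.282
~(β ∧ ~(β ↔ ((β ↔ α) → α))) = 1 − 0.282 = 0.718
~~(β ∧ ~(β ↔ ((β ↔ α) → α))) = 1 − 0.718 = 0.282
β ∧ α = min(0.718, 0.906) = 0.718
~~(β ∧ ~(β ↔ ((β ↔ α) → α))) ∧ (β ∧ α) = min(0.282, 0.718) = 0.282

0.282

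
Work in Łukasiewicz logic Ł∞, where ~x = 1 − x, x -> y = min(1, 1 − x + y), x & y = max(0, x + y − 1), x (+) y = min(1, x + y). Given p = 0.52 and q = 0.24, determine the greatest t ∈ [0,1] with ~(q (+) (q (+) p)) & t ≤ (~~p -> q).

q (+) p = min(1, 0.24 + 0.52) = min(1, 0.76) = 0.76
q (+) (q (+) p) = min(1, 0.24 + 0.76) = min(1, 1.00) = 1.00
~(q (+) (q (+) p)) = 1 − 1.00 = 0.00
So the left factor is ~(q (+) (q (+) p)) = 0.00.
~p = 1 − 0.52 = 0.48
~~p = 1 − 0.48 = 0.52
~~p -> q = min(1, 1 − 0.52 + 0.24) = min(1, 0.72) = 0.72
So the right-hand bound is ~~p -> q = 0.72.
The residuum of the Łukasiewicz t-norm gives the supremum: min(1, 1 − 0.00 + 0.72).
1 − 0.00 + 0.72 = 1.72, so t = min(1, 1.72) = 1.00.
Check: 0.00 & 1.00 = max(0, 0.00) = 0.00 ≤ 0.72.

1.00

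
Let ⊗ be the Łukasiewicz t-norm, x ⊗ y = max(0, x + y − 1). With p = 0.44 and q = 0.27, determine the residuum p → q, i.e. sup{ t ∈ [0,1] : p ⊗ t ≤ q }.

The residuum of the Łukasiewicz t-norm gives the supremum: min(1, 1 − 0.44 + 0.27).
1 − 0.44 + 0.27 = 0.83, so t = min(1, 0.83) = 0.83.
Check: 0.44 ⊗ 0.83 = max(0, 0.27) = 0.27 ≤ 0.27.

0.83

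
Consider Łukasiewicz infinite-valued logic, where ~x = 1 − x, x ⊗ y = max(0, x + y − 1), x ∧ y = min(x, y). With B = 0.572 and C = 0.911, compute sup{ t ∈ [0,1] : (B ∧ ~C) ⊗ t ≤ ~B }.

~C = 1 − 0.911 = 0.089
B ∧ ~C = min(0.572, 0.089) = 0.089
So the left factor is B ∧ ~C = 0.089.
~B = 1 − 0.572 = 0.428
So the right-hand bound is ~B = 0.428.
The residuum of the Łukasiewicz t-norm gives the supremum: min(1, 1 − 0.089 + 0.428).
1 − 0.089 + 0.428 = 1.339, so t = min(1, 1.339) = 1.000.
Check: 0.089 ⊗ 1.000 = max(0, 0.089) = 0.089 ≤ 0.428.

1.000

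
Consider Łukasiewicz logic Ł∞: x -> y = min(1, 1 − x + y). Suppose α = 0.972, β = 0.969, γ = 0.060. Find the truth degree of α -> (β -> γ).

0.119

β -> γ = min(1, 1 − 0.969 + 0.060) = min(1, 0.091) = 0.091
α -> (β -> γ) = min(1, 1 − 0.972 + 0.091) = min(1, 0.119) = 0.119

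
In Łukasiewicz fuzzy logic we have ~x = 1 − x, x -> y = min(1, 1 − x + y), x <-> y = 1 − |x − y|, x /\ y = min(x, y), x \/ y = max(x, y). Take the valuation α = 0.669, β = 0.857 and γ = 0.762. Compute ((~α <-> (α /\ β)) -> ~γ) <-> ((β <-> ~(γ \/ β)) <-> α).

~α = 1 − 0.669 = 0.331
α /\ β = min(0.669, 0.857) = 0.669
~α <-> (α /\ β) = 1 − |0.331 − 0.669| = 1 − 0.338 = 0.662
~γ = 1 − 0.762 = 0.238
(~α <-> (α /\ β)) -> ~γ = min(1, 1 − 0.662 + 0.238) = min(1, 0.576) = 0.576
γ \/ β = max(0.762, 0.857) = 0.857
~(γ \/ β) = 1 − 0.857 = 0.143
β <-> ~(γ \/ β) = 1 − |0.857 − 0.143| = 1 − 0.714 = 0.286
(β <-> ~(γ \/ β)) <-> α = 1 − |0.286 − 0.669| = 1 − 0.383 = 0.617
((~α <-> (α /\ β)) -> ~γ) <-> ((β <-> ~(γ \/ β)) <-> α) = 1 − |0.576 − 0.617| = 1 − 0.041 = 0.959

0.959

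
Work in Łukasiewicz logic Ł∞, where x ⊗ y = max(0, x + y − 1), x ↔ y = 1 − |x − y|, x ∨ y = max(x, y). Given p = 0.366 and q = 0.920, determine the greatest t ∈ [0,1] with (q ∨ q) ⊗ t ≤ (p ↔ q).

0.526

q ∨ q = max(0.920, 0.920) = 0.920
So the left factor is q ∨ q = 0.920.
p ↔ q = 1 − |0.366 − 0.920| = 1 − 0.554 = 0.446
So the right-hand bound is p ↔ q = 0.446.
The residuum of the Łukasiewicz t-norm gives the supremum: min(1, 1 − 0.920 + 0.446).
1 − 0.920 + 0.446 = 0.526, so t = min(1, 0.526) = 0.526.
Check: 0.920 ⊗ 0.526 = max(0, 0.446) = 0.446 ≤ 0.446.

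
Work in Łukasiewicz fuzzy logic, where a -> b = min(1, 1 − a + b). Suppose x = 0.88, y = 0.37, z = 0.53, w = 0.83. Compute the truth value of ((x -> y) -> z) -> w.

0.83

x -> y = min(1, 1 − 0.88 + 0.37) = min(1, 0.49) = 0.49
(x -> y) -> z = min(1, 1 − 0.49 + 0.53) = min(1, 1.04) = 1.00
((x -> y) -> z) -> w = min(1, 1 − 1.00 + 0.83) = min(1, 0.83) = 0.83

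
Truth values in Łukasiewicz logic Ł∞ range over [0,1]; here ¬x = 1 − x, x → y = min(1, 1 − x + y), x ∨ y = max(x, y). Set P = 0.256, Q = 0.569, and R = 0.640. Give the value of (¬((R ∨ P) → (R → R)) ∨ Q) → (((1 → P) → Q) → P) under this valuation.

R ∨ P = max(0.640, 0.256) = 0.640
R → R = min(1, 1 − 0.640 + 0.640) = min(1, 1.000) = 1.000
(R ∨ P) → (R → R) = min(1, 1 − 0.640 + 1.000) = min(1, 1.360) = 1.000
¬((R ∨ P) → (R → R)) = 1 − 1.000 = 0.000
¬((R ∨ P) → (R → R)) ∨ Q = max(0.000, 0.569) = 0.569
1 → P = min(1, 1 − 1.000 + 0.256) = min(1, 0.256) = 0.256
(1 → P) → Q = min(1, 1 − 0.256 + 0.569) = min(1, 1.313) = 1.000
((1 → P) → Q) → P = min(1, 1 − 1.000 + 0.256) = min(1, 0.256) = 0.256
(¬((R ∨ P) → (R → R)) ∨ Q) → (((1 → P) → Q) → P) = min(1, 1 − 0.569 + 0.256) = min(1, 0.687) = 0.687

0.687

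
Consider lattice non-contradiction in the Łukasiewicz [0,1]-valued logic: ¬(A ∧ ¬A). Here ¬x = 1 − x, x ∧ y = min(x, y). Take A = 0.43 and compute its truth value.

¬A = 1 − 0.43 = 0.57
A ∧ ¬A = min(0.43, 0.57) = 0.43
¬(A ∧ ¬A) = 1 − 0.43 = 0.57
(The value 0.57 < 1 shows this instance is not satisfied; not a Ł∞-tautology — its value is 1 − min(a, 1−a).)

0.57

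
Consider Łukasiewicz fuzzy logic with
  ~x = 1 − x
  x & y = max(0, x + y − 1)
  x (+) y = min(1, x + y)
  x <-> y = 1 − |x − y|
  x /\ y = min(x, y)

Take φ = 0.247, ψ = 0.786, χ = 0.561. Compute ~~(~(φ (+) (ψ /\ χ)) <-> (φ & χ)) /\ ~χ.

0.439

ψ /\ χ = min(0.786, 0.561) = 0.561
φ (+) (ψ /\ χ) = min(1, 0.247 + 0.561) = min(1, 0.808) = 0.808
~(φ (+) (ψ /\ χ)) = 1 − 0.808 = 0.192
φ & χ = max(0, 0.247 + 0.561 − 1) = max(0, -0.192) = 0.000
~(φ (+) (ψ /\ χ)) <-> (φ & χ) = 1 − |0.192 − 0.000| = 1 − 0.192 = 0.808
~(~(φ (+) (ψ /\ χ)) <-> (φ & χ)) = 1 − 0.808 = 0.192
~~(~(φ (+) (ψ /\ χ)) <-> (φ & χ)) = 1 − 0.192 = 0.808
~χ = 1 − 0.561 = 0.439
~~(~(φ (+) (ψ /\ χ)) <-> (φ & χ)) /\ ~χ = min(0.808, 0.439) = 0.439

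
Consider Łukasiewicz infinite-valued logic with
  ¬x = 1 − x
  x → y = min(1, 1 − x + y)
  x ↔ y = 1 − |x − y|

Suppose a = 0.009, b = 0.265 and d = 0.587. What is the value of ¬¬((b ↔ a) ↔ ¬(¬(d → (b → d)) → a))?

b ↔ a = 1 − |0.265 − 0.009| = 1 − 0.256 = 0.744
b → d = min(1, 1 − 0.265 + 0.587) = min(1, 1.322) = 1.000
d → (b → d) = min(1, 1 − 0.587 + 1.000) = min(1, 1.413) = 1.000
¬(d → (b → d)) = 1 − 1.000 = 0.000
¬(d → (b → d)) → a = min(1, 1 − 0.000 + 0.009) = min(1, 1.009) = 1.000
¬(¬(d → (b → d)) → a) = 1 − 1.000 = 0.000
(b ↔ a) ↔ ¬(¬(d → (b → d)) → a) = 1 − |0.744 − 0.000| = 1 − 0.744 = 0.256
¬((b ↔ a) ↔ ¬(¬(d → (b → d)) → a)) = 1 − 0.256 = 0.744
¬¬((b ↔ a) ↔ ¬(¬(d → (b → d)) → a)) = 1 − 0.744 = 0.256

0.256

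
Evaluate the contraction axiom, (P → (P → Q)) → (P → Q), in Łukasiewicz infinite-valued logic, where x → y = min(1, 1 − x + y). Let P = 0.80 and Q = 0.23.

0.80

P → Q = min(1, 1 − 0.80 + 0.23) = min(1, 0.43) = 0.43
P → (P → Q) = min(1, 1 − 0.80 + 0.43) = min(1, 0.63) = 0.63
(P → (P → Q)) → (P → Q) = min(1, 1 − 0.63 + 0.43) = min(1, 0.80) = 0.80
(The value 0.80 < 1 shows this instance is not satisfied; fails in Ł∞ (the t-norm is not idempotent).)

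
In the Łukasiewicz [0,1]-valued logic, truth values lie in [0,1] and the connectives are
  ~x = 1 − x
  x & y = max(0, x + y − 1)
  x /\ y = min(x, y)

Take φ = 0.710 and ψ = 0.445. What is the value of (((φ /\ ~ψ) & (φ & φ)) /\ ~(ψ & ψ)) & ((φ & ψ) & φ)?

~ψ = 1 − 0.445 = 0.555
φ /\ ~ψ = min(0.710, 0.555) = 0.555
φ & φ = max(0, 0.710 + 0.710 − 1) = max(0, 0.420) = 0.420
(φ /\ ~ψ) & (φ & φ) = max(0, 0.555 + 0.420 − 1) = max(0, -0.025) = 0.000
ψ & ψ = max(0, 0.445 + 0.445 − 1) = max(0, -0.110) = 0.000
~(ψ & ψ) = 1 − 0.000 = 1.000
((φ /\ ~ψ) & (φ & φ)) /\ ~(ψ & ψ) = min(0.000, 1.000) = 0.000
φ & ψ = max(0, 0.710 + 0.445 − 1) = max(0, 0.155) = 0.155
(φ & ψ) & φ = max(0, 0.155 + 0.710 − 1) = max(0, -0.135) = 0.000
(((φ /\ ~ψ) & (φ & φ)) /\ ~(ψ & ψ)) & ((φ & ψ) & φ) = max(0, 0.000 + 0.000 − 1) = max(0, -1.000) = 0.000

0.000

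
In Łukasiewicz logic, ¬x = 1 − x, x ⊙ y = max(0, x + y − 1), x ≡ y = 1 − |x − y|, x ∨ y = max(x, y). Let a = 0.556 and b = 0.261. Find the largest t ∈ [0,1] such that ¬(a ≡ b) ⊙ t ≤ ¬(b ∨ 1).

a ≡ b = 1 − |0.556 − 0.261| = 1 − 0.295 = 0.705
¬(a ≡ b) = 1 − 0.705 = 0.295
So the left factor is ¬(a ≡ b) = 0.295.
b ∨ 1 = max(0.261, 1.000) = 1.000
¬(b ∨ 1) = 1 − 1.000 = 0.000
So the right-hand bound is ¬(b ∨ 1) = 0.000.
The residuum of the Łukasiewicz t-norm gives the supremum: min(1, 1 − 0.295 + 0.000).
1 − 0.295 + 0.000 = 0.705, so t = min(1, 0.705) = 0.705.
Check: 0.295 ⊙ 0.705 = max(0, 0.000) = 0.000 ≤ 0.000.

0.705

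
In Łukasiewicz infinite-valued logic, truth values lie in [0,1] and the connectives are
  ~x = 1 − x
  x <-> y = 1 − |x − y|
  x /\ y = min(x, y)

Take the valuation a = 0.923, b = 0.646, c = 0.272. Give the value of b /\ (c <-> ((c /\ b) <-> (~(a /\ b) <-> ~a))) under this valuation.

c /\ b = min(0.272, 0.646) = 0.272
a /\ b = min(0.923, 0.646) = 0.646
~(a /\ b) = 1 − 0.646 = 0.354
~a = 1 − 0.923 = 0.077
~(a /\ b) <-> ~a = 1 − |0.354 − 0.077| = 1 − 0.277 = 0.723
(c /\ b) <-> (~(a /\ b) <-> ~a) = 1 − |0.272 − 0.723| = 1 − 0.451 = 0.549
c <-> ((c /\ b) <-> (~(a /\ b) <-> ~a)) = 1 − |0.272 − 0.549| = 1 − 0.277 = 0.723
b /\ (c <-> ((c /\ b) <-> (~(a /\ b) <-> ~a))) = min(0.646, 0.723) = 0.646

0.646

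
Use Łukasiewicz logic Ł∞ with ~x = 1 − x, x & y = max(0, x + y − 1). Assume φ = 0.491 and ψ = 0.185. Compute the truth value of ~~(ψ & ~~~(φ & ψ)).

0.185

φ & ψ = max(0, 0.491 + 0.185 − 1) = max(0, -0.324) = 0.000
~(φ & ψ) = 1 − 0.000 = 1.000
~~(φ & ψ) = 1 − 1.000 = 0.000
~~~(φ & ψ) = 1 − 0.000 = 1.000
ψ & ~~~(φ & ψ) = max(0, 0.185 + 1.000 − 1) = max(0, 0.185) = 0.185
~(ψ & ~~~(φ & ψ)) = 1 − 0.185 = 0.815
~~(ψ & ~~~(φ & ψ)) = 1 − 0.815 = 0.185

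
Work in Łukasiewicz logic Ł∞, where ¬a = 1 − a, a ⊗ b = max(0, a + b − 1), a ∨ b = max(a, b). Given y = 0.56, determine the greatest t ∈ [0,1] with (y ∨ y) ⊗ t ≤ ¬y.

0.88

y ∨ y = max(0.56, 0.56) = 0.56
So the left factor is y ∨ y = 0.56.
¬y = 1 − 0.56 = 0.44
So the right-hand bound is ¬y = 0.44.
The residuum of the Łukasiewicz t-norm gives the supremum: min(1, 1 − 0.56 + 0.44).
1 − 0.56 + 0.44 = 0.88, so t = min(1, 0.88) = 0.88.
Check: 0.56 ⊗ 0.88 = max(0, 0.44) = 0.44 ≤ 0.44.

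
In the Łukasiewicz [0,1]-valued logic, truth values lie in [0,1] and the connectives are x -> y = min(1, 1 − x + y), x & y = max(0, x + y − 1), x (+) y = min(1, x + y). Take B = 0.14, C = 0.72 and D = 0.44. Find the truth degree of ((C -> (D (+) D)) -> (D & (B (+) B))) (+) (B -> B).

D (+) D = min(1, 0.44 + 0.44) = min(1, 0.88) = 0.88
C -> (D (+) D) = min(1, 1 − 0.72 + 0.88) = min(1, 1.16) = 1.00
B (+) B = min(1, 0.14 + 0.14) = min(1, 0.28) = 0.28
D & (B (+) B) = max(0, 0.44 + 0.28 − 1) = max(0, -0.28) = 0.00
(C -> (D (+) D)) -> (D & (B (+) B)) = min(1, 1 − 1.00 + 0.00) = min(1, 0.00) = 0.00
B -> B = min(1, 1 − 0.14 + 0.14) = min(1, 1.00) = 1.00
((C -> (D (+) D)) -> (D & (B (+) B))) (+) (B -> B) = min(1, 0.00 + 1.00) = min(1, 1.00) = 1.00

1.00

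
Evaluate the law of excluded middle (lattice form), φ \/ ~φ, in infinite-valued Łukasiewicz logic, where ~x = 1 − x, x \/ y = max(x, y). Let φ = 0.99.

~φ = 1 − 0.99 = 0.01
φ \/ ~φ = max(0.99, 0.01) = 0.99
(The value 0.99 < 1 shows this instance is not satisfied; not a Ł∞-tautology — its value is max(a, 1−a).)

0.99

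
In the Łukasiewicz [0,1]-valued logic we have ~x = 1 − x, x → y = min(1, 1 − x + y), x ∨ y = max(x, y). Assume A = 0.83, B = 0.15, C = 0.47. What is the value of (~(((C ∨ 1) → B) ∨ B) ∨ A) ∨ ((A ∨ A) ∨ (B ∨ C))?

0.85

C ∨ 1 = max(0.47, 1.00) = 1.00
(C ∨ 1) → B = min(1, 1 − 1.00 + 0.15) = min(1, 0.15) = 0.15
((C ∨ 1) → B) ∨ B = max(0.15, 0.15) = 0.15
~(((C ∨ 1) → B) ∨ B) = 1 − 0.15 = 0.85
~(((C ∨ 1) → B) ∨ B) ∨ A = max(0.85, 0.83) = 0.85
A ∨ A = max(0.83, 0.83) = 0.83
B ∨ C = max(0.15, 0.47) = 0.47
(A ∨ A) ∨ (B ∨ C) = max(0.83, 0.47) = 0.83
(~(((C ∨ 1) → B) ∨ B) ∨ A) ∨ ((A ∨ A) ∨ (B ∨ C)) = max(0.85, 0.83) = 0.85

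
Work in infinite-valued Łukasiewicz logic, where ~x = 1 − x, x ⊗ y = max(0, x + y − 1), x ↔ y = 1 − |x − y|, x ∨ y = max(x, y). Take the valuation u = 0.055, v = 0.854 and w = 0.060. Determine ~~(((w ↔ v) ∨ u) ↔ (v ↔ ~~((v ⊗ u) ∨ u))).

w ↔ v = 1 − |0.060 − 0.854| = 1 − 0.794 = 0.206
(w ↔ v) ∨ u = max(0.206, 0.055) = 0.206
v ⊗ u = max(0, 0.854 + 0.055 − 1) = max(0, -0.091) = 0.000
(v ⊗ u) ∨ u = max(0.000, 0.055) = 0.055
~((v ⊗ u) ∨ u) = 1 − 0.055 = 0.945
~~((v ⊗ u) ∨ u) = 1 − 0.945 = 0.055
v ↔ ~~((v ⊗ u) ∨ u) = 1 − |0.854 − 0.055| = 1 − 0.799 = 0.201
((w ↔ v) ∨ u) ↔ (v ↔ ~~((v ⊗ u) ∨ u)) = 1 − |0.206 − 0.201| = 1 − 0.005 = 0.995
~(((w ↔ v) ∨ u) ↔ (v ↔ ~~((v ⊗ u) ∨ u))) = 1 − 0.995 = 0.005
~~(((w ↔ v) ∨ u) ↔ (v ↔ ~~((v ⊗ u) ∨ u))) = 1 − 0.005 = 0.995

0.995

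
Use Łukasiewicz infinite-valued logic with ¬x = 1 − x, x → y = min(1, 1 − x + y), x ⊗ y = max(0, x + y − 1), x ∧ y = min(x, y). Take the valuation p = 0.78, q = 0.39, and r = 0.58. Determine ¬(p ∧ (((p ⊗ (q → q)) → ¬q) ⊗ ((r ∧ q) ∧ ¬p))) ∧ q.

0.39

q → q = min(1, 1 − 0.39 + 0.39) = min(1, 1.00) = 1.00
p ⊗ (q → q) = max(0, 0.78 + 1.00 − 1) = max(0, 0.78) = 0.78
¬q = 1 − 0.39 = 0.61
(p ⊗ (q → q)) → ¬q = min(1, 1 − 0.78 + 0.61) = min(1, 0.83) = 0.83
r ∧ q = min(0.58, 0.39) = 0.39
¬p = 1 − 0.78 = 0.22
(r ∧ q) ∧ ¬p = min(0.39, 0.22) = 0.22
((p ⊗ (q → q)) → ¬q) ⊗ ((r ∧ q) ∧ ¬p) = max(0, 0.83 + 0.22 − 1) = max(0, 0.05) = 0.05
p ∧ (((p ⊗ (q → q)) → ¬q) ⊗ ((r ∧ q) ∧ ¬p)) = min(0.78, 0.05) = 0.05
¬(p ∧ (((p ⊗ (q → q)) → ¬q) ⊗ ((r ∧ q) ∧ ¬p))) = 1 − 0.05 = 0.95
¬(p ∧ (((p ⊗ (q → q)) → ¬q) ⊗ ((r ∧ q) ∧ ¬p))) ∧ q = min(0.95, 0.39) = 0.39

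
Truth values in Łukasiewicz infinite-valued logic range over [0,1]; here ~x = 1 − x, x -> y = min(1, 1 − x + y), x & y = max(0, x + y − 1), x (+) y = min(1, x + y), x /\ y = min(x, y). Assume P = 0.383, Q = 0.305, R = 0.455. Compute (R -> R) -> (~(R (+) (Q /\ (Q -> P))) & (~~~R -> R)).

0.150

R -> R = min(1, 1 − 0.455 + 0.455) = min(1, 1.000) = 1.000
Q -> P = min(1, 1 − 0.305 + 0.383) = min(1, 1.078) = 1.000
Q /\ (Q -> P) = min(0.305, 1.000) = 0.305
R (+) (Q /\ (Q -> P)) = min(1, 0.455 + 0.305) = min(1, 0.760) = 0.760
~(R (+) (Q /\ (Q -> P))) = 1 − 0.760 = 0.240
~R = 1 − 0.455 = 0.545
~~R = 1 − 0.545 = 0.455
~~~R = 1 − 0.455 = 0.545
~~~R -> R = min(1, 1 − 0.545 + 0.455) = min(1, 0.910) = 0.910
~(R (+) (Q /\ (Q -> P))) & (~~~R -> R) = max(0, 0.240 + 0.910 − 1) = max(0, 0.150) = 0.150
(R -> R) -> (~(R (+) (Q /\ (Q -> P))) & (~~~R -> R)) = min(1, 1 − 1.000 + 0.150) = min(1, 0.150) = 0.150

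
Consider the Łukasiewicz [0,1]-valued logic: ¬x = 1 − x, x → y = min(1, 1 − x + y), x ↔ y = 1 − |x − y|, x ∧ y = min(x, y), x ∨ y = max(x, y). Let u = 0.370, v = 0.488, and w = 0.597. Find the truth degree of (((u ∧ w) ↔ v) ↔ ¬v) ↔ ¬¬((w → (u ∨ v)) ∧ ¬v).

u ∧ w = min(0.370, 0.597) = 0.370
(u ∧ w) ↔ v = 1 − |0.370 − 0.488| = 1 − 0.118 = 0.882
¬v = 1 − 0.488 = 0.512
((u ∧ w) ↔ v) ↔ ¬v = 1 − |0.882 − 0.512| = 1 − 0.370 = 0.630
u ∨ v = max(0.370, 0.488) = 0.488
w → (u ∨ v) = min(1, 1 − 0.597 + 0.488) = min(1, 0.891) = 0.891
(w → (u ∨ v)) ∧ ¬v = min(0.891, 0.512) = 0.512
¬((w → (u ∨ v)) ∧ ¬v) = 1 − 0.512 = 0.488
¬¬((w → (u ∨ v)) ∧ ¬v) = 1 − 0.488 = 0.512
(((u ∧ w) ↔ v) ↔ ¬v) ↔ ¬¬((w → (u ∨ v)) ∧ ¬v) = 1 − |0.630 − 0.512| = 1 − 0.118 = 0.882

0.882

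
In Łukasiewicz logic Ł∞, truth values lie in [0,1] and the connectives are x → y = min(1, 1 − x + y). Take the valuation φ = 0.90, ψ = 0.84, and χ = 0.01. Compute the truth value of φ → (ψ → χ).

ψ → χ = min(1, 1 − 0.84 + 0.01) = min(1, 0.17) = 0.17
φ → (ψ → χ) = min(1, 1 − 0.90 + 0.17) = min(1, 0.27) = 0.27

0.27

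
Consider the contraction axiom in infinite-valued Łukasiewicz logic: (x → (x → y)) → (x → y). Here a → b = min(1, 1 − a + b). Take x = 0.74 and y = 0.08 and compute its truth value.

x → y = min(1, 1 − 0.74 + 0.08) = min(1, 0.34) = 0.34
x → (x → y) = min(1, 1 − 0.74 + 0.34) = min(1, 0.60) = 0.60
(x → (x → y)) → (x → y) = min(1, 1 − 0.60 + 0.34) = min(1, 0.74) = 0.74
(The value 0.74 < 1 shows this instance is not satisfied; fails in Ł∞ (the t-norm is not idempotent).)

0.74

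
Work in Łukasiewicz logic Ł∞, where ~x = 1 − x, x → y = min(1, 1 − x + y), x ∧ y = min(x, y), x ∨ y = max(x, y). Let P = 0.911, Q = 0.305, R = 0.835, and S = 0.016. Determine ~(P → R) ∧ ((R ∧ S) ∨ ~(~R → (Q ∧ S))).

0.076

P → R = min(1, 1 − 0.911 + 0.835) = min(1, 0.924) = 0.924
~(P → R) = 1 − 0.924 = 0.076
R ∧ S = min(0.835, 0.016) = 0.016
~R = 1 − 0.835 = 0.165
Q ∧ S = min(0.305, 0.016) = 0.016
~R → (Q ∧ S) = min(1, 1 − 0.165 + 0.016) = min(1, 0.851) = 0.851
~(~R → (Q ∧ S)) = 1 − 0.851 = 0.149
(R ∧ S) ∨ ~(~R → (Q ∧ S)) = max(0.016, 0.149) = 0.149
~(P → R) ∧ ((R ∧ S) ∨ ~(~R → (Q ∧ S))) = min(0.076, 0.149) = 0.076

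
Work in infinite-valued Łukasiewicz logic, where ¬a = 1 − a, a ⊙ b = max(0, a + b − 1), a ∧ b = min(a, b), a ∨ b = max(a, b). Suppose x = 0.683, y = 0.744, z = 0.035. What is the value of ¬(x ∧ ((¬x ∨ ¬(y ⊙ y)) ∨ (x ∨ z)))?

¬x = 1 − 0.683 = 0.317
y ⊙ y = max(0, 0.744 + 0.744 − 1) = max(0, 0.488) = 0.488
¬(y ⊙ y) = 1 − 0.488 = 0.512
¬x ∨ ¬(y ⊙ y) = max(0.317, 0.512) = 0.512
x ∨ z = max(0.683, 0.035) = 0.683
(¬x ∨ ¬(y ⊙ y)) ∨ (x ∨ z) = max(0.512, 0.683) = 0.683
x ∧ ((¬x ∨ ¬(y ⊙ y)) ∨ (x ∨ z)) = min(0.683, 0.683) = 0.683
¬(x ∧ ((¬x ∨ ¬(y ⊙ y)) ∨ (x ∨ z))) = 1 − 0.683 = 0.317

0.317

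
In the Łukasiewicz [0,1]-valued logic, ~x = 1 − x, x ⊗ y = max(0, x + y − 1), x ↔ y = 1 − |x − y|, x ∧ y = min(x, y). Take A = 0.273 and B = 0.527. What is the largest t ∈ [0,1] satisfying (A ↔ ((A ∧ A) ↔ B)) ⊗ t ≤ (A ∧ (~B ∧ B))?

A ∧ A = min(0.273, 0.273) = 0.273
(A ∧ A) ↔ B = 1 − |0.273 − 0.527| = 1 − 0.254 = 0.746
A ↔ ((A ∧ A) ↔ B) = 1 − |0.273 − 0.746| = 1 − 0.473 = 0.527
So the left factor is A ↔ ((A ∧ A) ↔ B) = 0.527.
~B = 1 − 0.527 = 0.473
~B ∧ B = min(0.473, 0.527) = 0.473
A ∧ (~B ∧ B) = min(0.273, 0.473) = 0.273
So the right-hand bound is A ∧ (~B ∧ B) = 0.273.
The residuum of the Łukasiewicz t-norm gives the supremum: min(1, 1 − 0.527 + 0.273).
1 − 0.527 + 0.273 = 0.746, so t = min(1, 0.746) = 0.746.
Check: 0.527 ⊗ 0.746 = max(0, 0.273) = 0.273 ≤ 0.273.

0.746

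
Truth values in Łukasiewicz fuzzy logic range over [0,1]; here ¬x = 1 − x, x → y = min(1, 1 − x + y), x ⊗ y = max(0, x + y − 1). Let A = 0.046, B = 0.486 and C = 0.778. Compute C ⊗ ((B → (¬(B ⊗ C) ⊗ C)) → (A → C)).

0.778

B ⊗ C = max(0, 0.486 + 0.778 − 1) = max(0, 0.264) = 0.264
¬(B ⊗ C) = 1 − 0.264 = 0.736
¬(B ⊗ C) ⊗ C = max(0, 0.736 + 0.778 − 1) = max(0, 0.514) = 0.514
B → (¬(B ⊗ C) ⊗ C) = min(1, 1 − 0.486 + 0.514) = min(1, 1.028) = 1.000
A → C = min(1, 1 − 0.046 + 0.778) = min(1, 1.732) = 1.000
(B → (¬(B ⊗ C) ⊗ C)) → (A → C) = min(1, 1 − 1.000 + 1.000) = min(1, 1.000) = 1.000
C ⊗ ((B → (¬(B ⊗ C) ⊗ C)) → (A → C)) = max(0, 0.778 + 1.000 − 1) = max(0, 0.778) = 0.778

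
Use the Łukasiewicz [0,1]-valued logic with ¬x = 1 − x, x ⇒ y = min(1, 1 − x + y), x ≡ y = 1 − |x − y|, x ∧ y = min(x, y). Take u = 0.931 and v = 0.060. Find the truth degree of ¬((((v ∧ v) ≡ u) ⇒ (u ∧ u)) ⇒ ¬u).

0.931

v ∧ v = min(0.060, 0.060) = 0.060
(v ∧ v) ≡ u = 1 − |0.060 − 0.931| = 1 − 0.871 = 0.129
u ∧ u = min(0.931, 0.931) = 0.931
((v ∧ v) ≡ u) ⇒ (u ∧ u) = min(1, 1 − 0.129 + 0.931) = min(1, 1.802) = 1.000
¬u = 1 − 0.931 = 0.069
(((v ∧ v) ≡ u) ⇒ (u ∧ u)) ⇒ ¬u = min(1, 1 − 1.000 + 0.069) = min(1, 0.069) = 0.069
¬((((v ∧ v) ≡ u) ⇒ (u ∧ u)) ⇒ ¬u) = 1 − 0.069 = 0.931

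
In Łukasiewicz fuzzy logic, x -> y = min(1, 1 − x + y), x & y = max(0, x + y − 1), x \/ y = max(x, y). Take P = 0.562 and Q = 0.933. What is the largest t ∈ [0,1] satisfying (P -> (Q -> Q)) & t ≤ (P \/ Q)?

0.933

Q -> Q = min(1, 1 − 0.933 + 0.933) = min(1, 1.000) = 1.000
P -> (Q -> Q) = min(1, 1 − 0.562 + 1.000) = min(1, 1.438) = 1.000
So the left factor is P -> (Q -> Q) = 1.000.
P \/ Q = max(0.562, 0.933) = 0.933
So the right-hand bound is P \/ Q = 0.933.
The residuum of the Łukasiewicz t-norm gives the supremum: min(1, 1 − 1.000 + 0.933).
1 − 1.000 + 0.933 = 0.933, so t = min(1, 0.933) = 0.933.
Check: 1.000 & 0.933 = max(0, 0.933) = 0.933 ≤ 0.933.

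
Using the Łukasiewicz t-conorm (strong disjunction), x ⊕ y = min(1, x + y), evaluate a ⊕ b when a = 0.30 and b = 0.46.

0.76

a ⊕ b = min(1, 0.30 + 0.46) = min(1, 0.76) = 0.76
For comparison, the Gödel t-conorm max(x, y) would give 0.46.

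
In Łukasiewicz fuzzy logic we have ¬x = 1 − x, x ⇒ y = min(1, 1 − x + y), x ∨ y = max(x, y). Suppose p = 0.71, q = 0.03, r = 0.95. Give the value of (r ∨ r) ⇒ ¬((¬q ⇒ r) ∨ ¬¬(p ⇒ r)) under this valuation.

0.05

r ∨ r = max(0.95, 0.95) = 0.95
¬q = 1 − 0.03 = 0.97
¬q ⇒ r = min(1, 1 − 0.97 + 0.95) = min(1, 0.98) = 0.98
p ⇒ r = min(1, 1 − 0.71 + 0.95) = min(1, 1.24) = 1.00
¬(p ⇒ r) = 1 − 1.00 = 0.00
¬¬(p ⇒ r) = 1 − 0.00 = 1.00
(¬q ⇒ r) ∨ ¬¬(p ⇒ r) = max(0.98, 1.00) = 1.00
¬((¬q ⇒ r) ∨ ¬¬(p ⇒ r)) = 1 − 1.00 = 0.00
(r ∨ r) ⇒ ¬((¬q ⇒ r) ∨ ¬¬(p ⇒ r)) = min(1, 1 − 0.95 + 0.00) = min(1, 0.05) = 0.05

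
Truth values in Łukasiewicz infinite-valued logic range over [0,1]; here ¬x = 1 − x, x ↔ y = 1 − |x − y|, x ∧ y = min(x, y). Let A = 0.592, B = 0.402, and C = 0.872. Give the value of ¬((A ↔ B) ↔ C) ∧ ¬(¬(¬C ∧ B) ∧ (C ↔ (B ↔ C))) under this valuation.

A ↔ B = 1 − |0.592 − 0.402| = 1 − 0.190 = 0.810
(A ↔ B) ↔ C = 1 − |0.810 − 0.872| = 1 − 0.062 = 0.938
¬((A ↔ B) ↔ C) = 1 − 0.938 = 0.062
¬C = 1 − 0.872 = 0.128
¬C ∧ B = min(0.128, 0.402) = 0.128
¬(¬C ∧ B) = 1 − 0.128 = 0.872
B ↔ C = 1 − |0.402 − 0.872| = 1 − 0.470 = 0.530
C ↔ (B ↔ C) = 1 − |0.872 − 0.530| = 1 − 0.342 = 0.658
¬(¬C ∧ B) ∧ (C ↔ (B ↔ C)) = min(0.872, 0.658) = 0.658
¬(¬(¬C ∧ B) ∧ (C ↔ (B ↔ C))) = 1 − 0.658 = 0.342
¬((A ↔ B) ↔ C) ∧ ¬(¬(¬C ∧ B) ∧ (C ↔ (B ↔ C))) = min(0.062, 0.342) = 0.062

0.062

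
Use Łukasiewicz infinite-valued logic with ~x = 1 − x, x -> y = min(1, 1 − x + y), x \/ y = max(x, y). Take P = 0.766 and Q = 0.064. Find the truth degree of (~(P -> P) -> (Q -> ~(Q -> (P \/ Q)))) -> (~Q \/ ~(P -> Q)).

P -> P = min(1, 1 − 0.766 + 0.766) = min(1, 1.000) = 1.000
~(P -> P) = 1 − 1.000 = 0.000
P \/ Q = max(0.766, 0.064) = 0.766
Q -> (P \/ Q) = min(1, 1 − 0.064 + 0.766) = min(1, 1.702) = 1.000
~(Q -> (P \/ Q)) = 1 − 1.000 = 0.000
Q -> ~(Q -> (P \/ Q)) = min(1, 1 − 0.064 + 0.000) = min(1, 0.936) = 0.936
~(P -> P) -> (Q -> ~(Q -> (P \/ Q))) = min(1, 1 − 0.000 + 0.936) = min(1, 1.936) = 1.000
~Q = 1 − 0.064 = 0.936
P -> Q = min(1, 1 − 0.766 + 0.064) = min(1, 0.298) = 0.298
~(P -> Q) = 1 − 0.298 = 0.702
~Q \/ ~(P -> Q) = max(0.936, 0.702) = 0.936
(~(P -> P) -> (Q -> ~(Q -> (P \/ Q)))) -> (~Q \/ ~(P -> Q)) = min(1, 1 − 1.000 + 0.936) = min(1, 0.936) = 0.936

0.936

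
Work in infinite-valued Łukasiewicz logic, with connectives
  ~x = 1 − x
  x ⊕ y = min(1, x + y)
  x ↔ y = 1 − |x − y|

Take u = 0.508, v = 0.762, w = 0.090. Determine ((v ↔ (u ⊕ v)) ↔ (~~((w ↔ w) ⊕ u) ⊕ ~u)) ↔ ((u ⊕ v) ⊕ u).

u ⊕ v = min(1, 0.508 + 0.762) = min(1, 1.270) = 1.000
v ↔ (u ⊕ v) = 1 − |0.762 − 1.000| = 1 − 0.238 = 0.762
w ↔ w = 1 − |0.090 − 0.090| = 1 − 0.000 = 1.000
(w ↔ w) ⊕ u = min(1, 1.000 + 0.508) = min(1, 1.508) = 1.000
~((w ↔ w) ⊕ u) = 1 − 1.000 = 0.000
~~((w ↔ w) ⊕ u) = 1 − 0.000 = 1.000
~u = 1 − 0.508 = 0.492
~~((w ↔ w) ⊕ u) ⊕ ~u = min(1, 1.000 + 0.492) = min(1, 1.492) = 1.000
(v ↔ (u ⊕ v)) ↔ (~~((w ↔ w) ⊕ u) ⊕ ~u) = 1 − |0.762 − 1.000| = 1 − 0.238 = 0.762
(u ⊕ v) ⊕ u = min(1, 1.000 + 0.508) = min(1, 1.508) = 1.000
((v ↔ (u ⊕ v)) ↔ (~~((w ↔ w) ⊕ u) ⊕ ~u)) ↔ ((u ⊕ v) ⊕ u) = 1 − |0.762 − 1.000| = 1 − 0.238 = 0.762

0.762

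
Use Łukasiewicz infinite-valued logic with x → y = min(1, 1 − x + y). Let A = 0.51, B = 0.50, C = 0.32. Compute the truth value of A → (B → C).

B → C = min(1, 1 − 0.50 + 0.32) = min(1, 0.82) = 0.82
A → (B → C) = min(1, 1 − 0.51 + 0.82) = min(1, 1.31) = 1.00

1.00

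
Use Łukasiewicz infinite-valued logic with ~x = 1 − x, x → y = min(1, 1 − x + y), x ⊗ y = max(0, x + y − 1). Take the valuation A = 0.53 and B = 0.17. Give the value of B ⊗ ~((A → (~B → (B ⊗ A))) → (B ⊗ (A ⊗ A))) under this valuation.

0.00

~B = 1 − 0.17 = 0.83
B ⊗ A = max(0, 0.17 + 0.53 − 1) = max(0, -0.30) = 0.00
~B → (B ⊗ A) = min(1, 1 − 0.83 + 0.00) = min(1, 0.17) = 0.17
A → (~B → (B ⊗ A)) = min(1, 1 − 0.53 + 0.17) = min(1, 0.64) = 0.64
A ⊗ A = max(0, 0.53 + 0.53 − 1) = max(0, 0.06) = 0.06
B ⊗ (A ⊗ A) = max(0, 0.17 + 0.06 − 1) = max(0, -0.77) = 0.00
(A → (~B → (B ⊗ A))) → (B ⊗ (A ⊗ A)) = min(1, 1 − 0.64 + 0.00) = min(1, 0.36) = 0.36
~((A → (~B → (B ⊗ A))) → (B ⊗ (A ⊗ A))) = 1 − 0.36 = 0.64
B ⊗ ~((A → (~B → (B ⊗ A))) → (B ⊗ (A ⊗ A))) = max(0, 0.17 + 0.64 − 1) = max(0, -0.19) = 0.00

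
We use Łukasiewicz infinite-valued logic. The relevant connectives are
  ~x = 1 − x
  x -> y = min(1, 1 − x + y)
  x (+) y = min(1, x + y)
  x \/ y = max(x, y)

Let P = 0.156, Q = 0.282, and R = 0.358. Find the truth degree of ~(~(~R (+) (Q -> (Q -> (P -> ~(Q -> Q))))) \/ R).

~R = 1 − 0.358 = 0.642
Q -> Q = min(1, 1 − 0.282 + 0.282) = min(1, 1.000) = 1.000
~(Q -> Q) = 1 − 1.000 = 0.000
P -> ~(Q -> Q) = min(1, 1 − 0.156 + 0.000) = min(1, 0.844) = 0.844
Q -> (P -> ~(Q -> Q)) = min(1, 1 − 0.282 + 0.844) = min(1, 1.562) = 1.000
Q -> (Q -> (P -> ~(Q -> Q))) = min(1, 1 − 0.282 + 1.000) = min(1, 1.718) = 1.000
~R (+) (Q -> (Q -> (P -> ~(Q -> Q)))) = min(1, 0.642 + 1.000) = min(1, 1.642) = 1.000
~(~R (+) (Q -> (Q -> (P -> ~(Q -> Q))))) = 1 − 1.000 = 0.000
~(~R (+) (Q -> (Q -> (P -> ~(Q -> Q))))) \/ R = max(0.000, 0.358) = 0.358
~(~(~R (+) (Q -> (Q -> (P -> ~(Q -> Q))))) \/ R) = 1 − 0.358 = 0.642

0.642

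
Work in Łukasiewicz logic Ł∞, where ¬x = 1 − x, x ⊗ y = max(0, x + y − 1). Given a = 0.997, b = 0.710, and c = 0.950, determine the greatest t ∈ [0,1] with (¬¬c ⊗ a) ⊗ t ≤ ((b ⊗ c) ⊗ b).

0.423

¬c = 1 − 0.950 = 0.050
¬¬c = 1 − 0.050 = 0.950
¬¬c ⊗ a = max(0, 0.950 + 0.997 − 1) = max(0, 0.947) = 0.947
So the left factor is ¬¬c ⊗ a = 0.947.
b ⊗ c = max(0, 0.710 + 0.950 − 1) = max(0, 0.660) = 0.660
(b ⊗ c) ⊗ b = max(0, 0.660 + 0.710 − 1) = max(0, 0.370) = 0.370
So the right-hand bound is (b ⊗ c) ⊗ b = 0.370.
The residuum of the Łukasiewicz t-norm gives the supremum: min(1, 1 − 0.947 + 0.370).
1 − 0.947 + 0.370 = 0.423, so t = min(1, 0.423) = 0.423.
Check: 0.947 ⊗ 0.423 = max(0, 0.370) = 0.370 ≤ 0.370.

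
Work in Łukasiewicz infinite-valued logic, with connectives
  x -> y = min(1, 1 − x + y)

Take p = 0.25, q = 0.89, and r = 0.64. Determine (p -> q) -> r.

p -> q = min(1, 1 − 0.25 + 0.89) = min(1, 1.64) = 1.00
(p -> q) -> r = min(1, 1 − 1.00 + 0.64) = min(1, 0.64) = 0.64

0.64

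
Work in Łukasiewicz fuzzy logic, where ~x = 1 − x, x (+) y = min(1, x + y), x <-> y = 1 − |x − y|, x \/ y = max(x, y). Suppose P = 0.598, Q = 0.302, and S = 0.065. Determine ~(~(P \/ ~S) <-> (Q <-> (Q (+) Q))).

~S = 1 − 0.065 = 0.935
P \/ ~S = max(0.598, 0.935) = 0.935
~(P \/ ~S) = 1 − 0.935 = 0.065
Q (+) Q = min(1, 0.302 + 0.302) = min(1, 0.604) = 0.604
Q <-> (Q (+) Q) = 1 − |0.302 − 0.604| = 1 − 0.302 = 0.698
~(P \/ ~S) <-> (Q <-> (Q (+) Q)) = 1 − |0.065 − 0.698| = 1 − 0.633 = 0.367
~(~(P \/ ~S) <-> (Q <-> (Q (+) Q))) = 1 − 0.367 = 0.633

0.633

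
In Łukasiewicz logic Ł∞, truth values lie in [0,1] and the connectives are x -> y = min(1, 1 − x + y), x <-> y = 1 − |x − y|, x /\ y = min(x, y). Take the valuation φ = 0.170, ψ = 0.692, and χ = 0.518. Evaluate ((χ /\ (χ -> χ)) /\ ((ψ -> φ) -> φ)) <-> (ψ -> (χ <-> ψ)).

0.518

χ -> χ = min(1, 1 − 0.518 + 0.518) = min(1, 1.000) = 1.000
χ /\ (χ -> χ) = min(0.518, 1.000) = 0.518
ψ -> φ = min(1, 1 − 0.692 + 0.170) = min(1, 0.478) = 0.478
(ψ -> φ) -> φ = min(1, 1 − 0.478 + 0.170) = min(1, 0.692) = 0.692
(χ /\ (χ -> χ)) /\ ((ψ -> φ) -> φ) = min(0.518, 0.692) = 0.518
χ <-> ψ = 1 − |0.518 − 0.692| = 1 − 0.174 = 0.826
ψ -> (χ <-> ψ) = min(1, 1 − 0.692 + 0.826) = min(1, 1.134) = 1.000
((χ /\ (χ -> χ)) /\ ((ψ -> φ) -> φ)) <-> (ψ -> (χ <-> ψ)) = 1 − |0.518 − 1.000| = 1 − 0.482 = 0.518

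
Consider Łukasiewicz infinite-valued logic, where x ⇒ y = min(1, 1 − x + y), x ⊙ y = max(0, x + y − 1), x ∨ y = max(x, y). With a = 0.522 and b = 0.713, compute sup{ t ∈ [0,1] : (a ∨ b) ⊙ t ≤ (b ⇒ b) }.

1.000

a ∨ b = max(0.522, 0.713) = 0.713
So the left factor is a ∨ b = 0.713.
b ⇒ b = min(1, 1 − 0.713 + 0.713) = min(1, 1.000) = 1.000
So the right-hand bound is b ⇒ b = 1.000.
The residuum of the Łukasiewicz t-norm gives the supremum: min(1, 1 − 0.713 + 1.000).
1 − 0.713 + 1.000 = 1.287, so t = min(1, 1.287) = 1.000.
Check: 0.713 ⊙ 1.000 = max(0, 0.713) = 0.713 ≤ 1.000.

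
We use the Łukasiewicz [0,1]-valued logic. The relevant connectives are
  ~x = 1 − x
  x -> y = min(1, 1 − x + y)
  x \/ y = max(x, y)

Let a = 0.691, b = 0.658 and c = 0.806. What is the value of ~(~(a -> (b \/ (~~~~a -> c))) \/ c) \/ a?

~a = 1 − 0.691 = 0.309
~~a = 1 − 0.309 = 0.691
~~~a = 1 − 0.691 = 0.309
~~~~a = 1 − 0.309 = 0.691
~~~~a -> c = min(1, 1 − 0.691 + 0.806) = min(1, 1.115) = 1.000
b \/ (~~~~a -> c) = max(0.658, 1.000) = 1.000
a -> (b \/ (~~~~a -> c)) = min(1, 1 − 0.691 + 1.000) = min(1, 1.309) = 1.000
~(a -> (b \/ (~~~~a -> c))) = 1 − 1.000 = 0.000
~(a -> (b \/ (~~~~a -> c))) \/ c = max(0.000, 0.806) = 0.806
~(~(a -> (b \/ (~~~~a -> c))) \/ c) = 1 − 0.806 = 0.194
~(~(a -> (b \/ (~~~~a -> c))) \/ c) \/ a = max(0.194, 0.691) = 0.691

0.691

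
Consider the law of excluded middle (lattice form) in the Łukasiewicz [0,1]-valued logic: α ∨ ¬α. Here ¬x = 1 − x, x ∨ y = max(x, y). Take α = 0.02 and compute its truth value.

0.98

¬α = 1 − 0.02 = 0.98
α ∨ ¬α = max(0.02, 0.98) = 0.98
(The value 0.98 < 1 shows this instance is not satisfied; not a Ł∞-tautology — its value is max(a, 1−a).)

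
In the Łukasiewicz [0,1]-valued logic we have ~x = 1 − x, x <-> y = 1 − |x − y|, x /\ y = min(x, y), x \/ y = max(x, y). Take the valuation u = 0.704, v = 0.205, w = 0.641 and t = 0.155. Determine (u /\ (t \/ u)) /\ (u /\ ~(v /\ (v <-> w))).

0.704

t \/ u = max(0.155, 0.704) = 0.704
u /\ (t \/ u) = min(0.704, 0.704) = 0.704
v <-> w = 1 − |0.205 − 0.641| = 1 − 0.436 = 0.564
v /\ (v <-> w) = min(0.205, 0.564) = 0.205
~(v /\ (v <-> w)) = 1 − 0.205 = 0.795
u /\ ~(v /\ (v <-> w)) = min(0.704, 0.795) = 0.704
(u /\ (t \/ u)) /\ (u /\ ~(v /\ (v <-> w))) = min(0.704, 0.704) = 0.704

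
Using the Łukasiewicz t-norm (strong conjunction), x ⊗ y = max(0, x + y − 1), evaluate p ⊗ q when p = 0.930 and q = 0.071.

p ⊗ q = max(0, 0.930 + 0.071 − 1) = max(0, 0.001) = 0.001
For comparison, the Gödel (minimum) t-norm min(x, y) would give 0.071.

0.001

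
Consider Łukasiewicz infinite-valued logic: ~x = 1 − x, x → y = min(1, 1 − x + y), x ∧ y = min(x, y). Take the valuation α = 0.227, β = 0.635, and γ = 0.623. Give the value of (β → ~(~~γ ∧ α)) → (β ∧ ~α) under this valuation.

~γ = 1 − 0.623 = 0.377
~~γ = 1 − 0.377 = 0.623
~~γ ∧ α = min(0.623, 0.227) = 0.227
~(~~γ ∧ α) = 1 − 0.227 = 0.773
β → ~(~~γ ∧ α) = min(1, 1 − 0.635 + 0.773) = min(1, 1.138) = 1.000
~α = 1 − 0.227 = 0.773
β ∧ ~α = min(0.635, 0.773) = 0.635
(β → ~(~~γ ∧ α)) → (β ∧ ~α) = min(1, 1 − 1.000 + 0.635) = min(1, 0.635) = 0.635

0.635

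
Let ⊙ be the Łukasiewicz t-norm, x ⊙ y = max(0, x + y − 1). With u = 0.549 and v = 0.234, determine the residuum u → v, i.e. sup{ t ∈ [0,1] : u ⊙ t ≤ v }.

The residuum of the Łukasiewicz t-norm gives the supremum: min(1, 1 − 0.549 + 0.234).
1 − 0.549 + 0.234 = 0.685, so t = min(1, 0.685) = 0.685.
Check: 0.549 ⊙ 0.685 = max(0, 0.234) = 0.234 ≤ 0.234.

0.685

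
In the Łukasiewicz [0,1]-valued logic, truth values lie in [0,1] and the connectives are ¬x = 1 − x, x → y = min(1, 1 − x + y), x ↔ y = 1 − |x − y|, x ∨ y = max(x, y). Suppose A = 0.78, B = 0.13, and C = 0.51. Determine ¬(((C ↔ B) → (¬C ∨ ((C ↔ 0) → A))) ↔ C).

C ↔ B = 1 − |0.51 − 0.13| = 1 − 0.38 = 0.62
¬C = 1 − 0.51 = 0.49
C ↔ 0 = 1 − |0.51 − 0.00| = 1 − 0.51 = 0.49
(C ↔ 0) → A = min(1, 1 − 0.49 + 0.78) = min(1, 1.29) = 1.00
¬C ∨ ((C ↔ 0) → A) = max(0.49, 1.00) = 1.00
(C ↔ B) → (¬C ∨ ((C ↔ 0) → A)) = min(1, 1 − 0.62 + 1.00) = min(1, 1.38) = 1.00
((C ↔ B) → (¬C ∨ ((C ↔ 0) → A))) ↔ C = 1 − |1.00 − 0.51| = 1 − 0.49 = 0.51
¬(((C ↔ B) → (¬C ∨ ((C ↔ 0) → A))) ↔ C) = 1 − 0.51 = 0.49

0.49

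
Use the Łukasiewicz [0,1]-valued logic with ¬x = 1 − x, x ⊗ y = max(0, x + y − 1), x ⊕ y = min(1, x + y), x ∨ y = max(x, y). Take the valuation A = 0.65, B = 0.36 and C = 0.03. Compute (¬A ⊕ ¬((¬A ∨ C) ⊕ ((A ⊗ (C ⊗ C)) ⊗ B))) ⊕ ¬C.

1.00

¬A = 1 − 0.65 = 0.35
¬A ∨ C = max(0.35, 0.03) = 0.35
C ⊗ C = max(0, 0.03 + 0.03 − 1) = max(0, -0.94) = 0.00
A ⊗ (C ⊗ C) = max(0, 0.65 + 0.00 − 1) = max(0, -0.35) = 0.00
(A ⊗ (C ⊗ C)) ⊗ B = max(0, 0.00 + 0.36 − 1) = max(0, -0.64) = 0.00
(¬A ∨ C) ⊕ ((A ⊗ (C ⊗ C)) ⊗ B) = min(1, 0.35 + 0.00) = min(1, 0.35) = 0.35
¬((¬A ∨ C) ⊕ ((A ⊗ (C ⊗ C)) ⊗ B)) = 1 − 0.35 = 0.65
¬A ⊕ ¬((¬A ∨ C) ⊕ ((A ⊗ (C ⊗ C)) ⊗ B)) = min(1, 0.35 + 0.65) = min(1, 1.00) = 1.00
¬C = 1 − 0.03 = 0.97
(¬A ⊕ ¬((¬A ∨ C) ⊕ ((A ⊗ (C ⊗ C)) ⊗ B))) ⊕ ¬C = min(1, 1.00 + 0.97) = min(1, 1.97) = 1.00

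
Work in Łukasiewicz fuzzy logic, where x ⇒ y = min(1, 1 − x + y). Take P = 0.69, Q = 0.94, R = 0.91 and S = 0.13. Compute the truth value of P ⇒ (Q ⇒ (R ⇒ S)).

R ⇒ S = min(1, 1 − 0.91 + 0.13) = min(1, 0.22) = 0.22
Q ⇒ (R ⇒ S) = min(1, 1 − 0.94 + 0.22) = min(1, 0.28) = 0.28
P ⇒ (Q ⇒ (R ⇒ S)) = min(1, 1 − 0.69 + 0.28) = min(1, 0.59) = 0.59

0.59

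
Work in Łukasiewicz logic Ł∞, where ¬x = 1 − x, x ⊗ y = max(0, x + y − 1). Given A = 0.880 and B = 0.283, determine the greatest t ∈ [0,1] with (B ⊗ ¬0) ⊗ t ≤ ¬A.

¬0 = 1 − 0.000 = 1.000
B ⊗ ¬0 = max(0, 0.283 + 1.000 − 1) = max(0, 0.283) = 0.283
So the left factor is B ⊗ ¬0 = 0.283.
¬A = 1 − 0.880 = 0.120
So the right-hand bound is ¬A = 0.120.
The residuum of the Łukasiewicz t-norm gives the supremum: min(1, 1 − 0.283 + 0.120).
1 − 0.283 + 0.120 = 0.837, so t = min(1, 0.837) = 0.837.
Check: 0.283 ⊗ 0.837 = max(0, 0.120) = 0.120 ≤ 0.120.

0.837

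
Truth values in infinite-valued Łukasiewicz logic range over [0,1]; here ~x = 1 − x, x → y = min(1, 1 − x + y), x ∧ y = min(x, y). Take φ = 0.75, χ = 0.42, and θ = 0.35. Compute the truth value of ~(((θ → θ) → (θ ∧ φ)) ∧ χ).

0.65

θ → θ = min(1, 1 − 0.35 + 0.35) = min(1, 1.00) = 1.00
θ ∧ φ = min(0.35, 0.75) = 0.35
(θ → θ) → (θ ∧ φ) = min(1, 1 − 1.00 + 0.35) = min(1, 0.35) = 0.35
((θ → θ) → (θ ∧ φ)) ∧ χ = min(0.35, 0.42) = 0.35
~(((θ → θ) → (θ ∧ φ)) ∧ χ) = 1 − 0.35 = 0.65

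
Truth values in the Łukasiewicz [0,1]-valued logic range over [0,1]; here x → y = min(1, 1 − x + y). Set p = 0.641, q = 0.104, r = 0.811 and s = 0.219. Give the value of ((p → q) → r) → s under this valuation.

p → q = min(1, 1 − 0.641 + 0.104) = min(1, 0.463) = 0.463
(p → q) → r = min(1, 1 − 0.463 + 0.811) = min(1, 1.348) = 1.000
((p → q) → r) → s = min(1, 1 − 1.000 + 0.219) = min(1, 0.219) = 0.219

0.219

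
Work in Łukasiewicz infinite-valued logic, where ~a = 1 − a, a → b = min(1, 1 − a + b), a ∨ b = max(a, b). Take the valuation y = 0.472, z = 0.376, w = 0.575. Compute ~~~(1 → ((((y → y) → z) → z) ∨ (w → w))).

y → y = min(1, 1 − 0.472 + 0.472) = min(1, 1.000) = 1.000
(y → y) → z = min(1, 1 − 1.000 + 0.376) = min(1, 0.376) = 0.376
((y → y) → z) → z = min(1, 1 − 0.376 + 0.376) = min(1, 1.000) = 1.000
w → w = min(1, 1 − 0.575 + 0.575) = min(1, 1.000) = 1.000
(((y → y) → z) → z) ∨ (w → w) = max(1.000, 1.000) = 1.000
1 → ((((y → y) → z) → z) ∨ (w → w)) = min(1, 1 − 1.000 + 1.000) = min(1, 1.000) = 1.000
~(1 → ((((y → y) → z) → z) ∨ (w → w))) = 1 − 1.000 = 0.000
~~(1 → ((((y → y) → z) → z) ∨ (w → w))) = 1 − 0.000 = 1.000
~~~(1 → ((((y → y) → z) → z) ∨ (w → w))) = 1 − 1.000 = 0.000

0.000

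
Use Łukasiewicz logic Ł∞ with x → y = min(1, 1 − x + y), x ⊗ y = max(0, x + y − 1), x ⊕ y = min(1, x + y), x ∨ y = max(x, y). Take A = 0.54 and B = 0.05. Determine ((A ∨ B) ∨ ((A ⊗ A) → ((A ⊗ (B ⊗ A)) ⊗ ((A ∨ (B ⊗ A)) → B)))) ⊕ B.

0.97

A ∨ B = max(0.54, 0.05) = 0.54
A ⊗ A = max(0, 0.54 + 0.54 − 1) = max(0, 0.08) = 0.08
B ⊗ A = max(0, 0.05 + 0.54 − 1) = max(0, -0.41) = 0.00
A ⊗ (B ⊗ A) = max(0, 0.54 + 0.00 − 1) = max(0, -0.46) = 0.00
A ∨ (B ⊗ A) = max(0.54, 0.00) = 0.54
(A ∨ (B ⊗ A)) → B = min(1, 1 − 0.54 + 0.05) = min(1, 0.51) = 0.51
(A ⊗ (B ⊗ A)) ⊗ ((A ∨ (B ⊗ A)) → B) = max(0, 0.00 + 0.51 − 1) = max(0, -0.49) = 0.00
(A ⊗ A) → ((A ⊗ (B ⊗ A)) ⊗ ((A ∨ (B ⊗ A)) → B)) = min(1, 1 − 0.08 + 0.00) = min(1, 0.92) = 0.92
(A ∨ B) ∨ ((A ⊗ A) → ((A ⊗ (B ⊗ A)) ⊗ ((A ∨ (B ⊗ A)) → B))) = max(0.54, 0.92) = 0.92
((A ∨ B) ∨ ((A ⊗ A) → ((A ⊗ (B ⊗ A)) ⊗ ((A ∨ (B ⊗ A)) → B)))) ⊕ B = min(1, 0.92 + 0.05) = min(1, 0.97) = 0.97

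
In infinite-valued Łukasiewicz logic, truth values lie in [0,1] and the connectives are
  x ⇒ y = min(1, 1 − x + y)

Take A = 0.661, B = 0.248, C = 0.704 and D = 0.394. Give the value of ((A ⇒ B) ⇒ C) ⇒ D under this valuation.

A ⇒ B = min(1, 1 − 0.661 + 0.248) = min(1, 0.587) = 0.587
(A ⇒ B) ⇒ C = min(1, 1 − 0.587 + 0.704) = min(1, 1.117) = 1.000
((A ⇒ B) ⇒ C) ⇒ D = min(1, 1 − 1.000 + 0.394) = min(1, 0.394) = 0.394

0.394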